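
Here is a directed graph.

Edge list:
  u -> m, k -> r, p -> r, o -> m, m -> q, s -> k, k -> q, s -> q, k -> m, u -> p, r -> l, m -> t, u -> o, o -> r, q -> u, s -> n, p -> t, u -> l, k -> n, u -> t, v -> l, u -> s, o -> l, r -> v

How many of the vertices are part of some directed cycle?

A vertex is on a directed cycle iff it belongs to a strongly connected component of size ≥ 2 (or has a self-loop).
The vertices on cycles are {k, m, o, q, s, u} — 6 in total.

6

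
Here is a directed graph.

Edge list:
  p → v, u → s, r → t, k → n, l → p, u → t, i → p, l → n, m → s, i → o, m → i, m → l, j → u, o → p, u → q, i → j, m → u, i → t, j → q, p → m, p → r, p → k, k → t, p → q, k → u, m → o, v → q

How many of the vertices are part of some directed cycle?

5

A vertex is on a directed cycle iff it belongs to a strongly connected component of size ≥ 2 (or has a self-loop).
The vertices on cycles are {i, l, m, o, p} — 5 in total.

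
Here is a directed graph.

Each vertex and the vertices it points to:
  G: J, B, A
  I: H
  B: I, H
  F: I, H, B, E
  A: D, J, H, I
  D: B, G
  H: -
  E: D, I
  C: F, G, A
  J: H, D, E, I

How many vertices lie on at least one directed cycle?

A vertex is on a directed cycle iff it belongs to a strongly connected component of size ≥ 2 (or has a self-loop).
The vertices on cycles are {A, D, E, G, J} — 5 in total.

5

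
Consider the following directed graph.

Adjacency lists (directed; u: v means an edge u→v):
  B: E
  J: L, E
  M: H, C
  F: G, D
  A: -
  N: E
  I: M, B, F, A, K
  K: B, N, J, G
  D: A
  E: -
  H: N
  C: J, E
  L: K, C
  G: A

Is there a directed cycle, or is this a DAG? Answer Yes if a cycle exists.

Yes

DFS with white/gray/black marking, starting from I:
I gray
  M gray
    H gray
      N gray
        E gray
        E black
      N black
    H black
    C gray
      J gray
        L gray
          K gray
            B gray
              B→E: E black — skip
            B black
            K→N: N black — skip
            K→J: J is gray → back edge
Back edge found, so a cycle exists: J → L → K → J.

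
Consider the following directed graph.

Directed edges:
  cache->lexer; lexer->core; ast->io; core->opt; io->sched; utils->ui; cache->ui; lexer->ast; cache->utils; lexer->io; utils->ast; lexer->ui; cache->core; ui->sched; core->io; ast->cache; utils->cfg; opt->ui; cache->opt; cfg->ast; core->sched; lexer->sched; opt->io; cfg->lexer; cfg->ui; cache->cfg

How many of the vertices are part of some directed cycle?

A vertex is on a directed cycle iff it belongs to a strongly connected component of size ≥ 2 (or has a self-loop).
The vertices on cycles are {ast, cfg, cache, lexer, utils} — 5 in total.

5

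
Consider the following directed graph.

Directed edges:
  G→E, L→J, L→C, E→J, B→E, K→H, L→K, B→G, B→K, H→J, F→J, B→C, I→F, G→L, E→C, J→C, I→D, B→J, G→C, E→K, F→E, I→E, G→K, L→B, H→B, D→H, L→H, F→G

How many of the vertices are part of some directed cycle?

6

A vertex is on a directed cycle iff it belongs to a strongly connected component of size ≥ 2 (or has a self-loop).
The vertices on cycles are {B, E, G, H, K, L} — 6 in total.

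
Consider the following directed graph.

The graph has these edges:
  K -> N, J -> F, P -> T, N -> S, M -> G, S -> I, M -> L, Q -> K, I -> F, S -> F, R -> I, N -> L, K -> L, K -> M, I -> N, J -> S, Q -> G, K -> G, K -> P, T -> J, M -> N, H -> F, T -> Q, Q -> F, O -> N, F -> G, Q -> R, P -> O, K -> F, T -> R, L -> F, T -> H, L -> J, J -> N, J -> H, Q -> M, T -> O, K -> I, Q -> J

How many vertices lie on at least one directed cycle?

9

A vertex is on a directed cycle iff it belongs to a strongly connected component of size ≥ 2 (or has a self-loop).
The vertices on cycles are {I, J, K, L, N, P, Q, S, T} — 9 in total.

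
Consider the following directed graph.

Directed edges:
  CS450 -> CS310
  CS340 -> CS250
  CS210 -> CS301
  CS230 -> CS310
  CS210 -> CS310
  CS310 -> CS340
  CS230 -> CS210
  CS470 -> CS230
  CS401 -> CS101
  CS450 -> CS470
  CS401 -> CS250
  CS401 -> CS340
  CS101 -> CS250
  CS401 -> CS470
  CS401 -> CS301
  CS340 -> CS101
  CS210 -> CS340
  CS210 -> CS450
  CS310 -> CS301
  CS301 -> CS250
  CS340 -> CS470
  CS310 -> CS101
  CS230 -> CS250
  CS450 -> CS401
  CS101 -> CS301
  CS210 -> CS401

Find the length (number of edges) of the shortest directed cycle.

For each vertex v, BFS finds the shortest path from v back to v.
The shortest such closed walk is CS230 → CS210 → CS340 → CS470 → CS230, length 4.

4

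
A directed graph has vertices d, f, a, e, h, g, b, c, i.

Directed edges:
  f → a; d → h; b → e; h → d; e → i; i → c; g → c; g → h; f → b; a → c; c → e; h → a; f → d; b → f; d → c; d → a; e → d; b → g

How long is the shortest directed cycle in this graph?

For each vertex v, BFS finds the shortest path from v back to v.
The shortest such closed walk is b → f → b, length 2.

2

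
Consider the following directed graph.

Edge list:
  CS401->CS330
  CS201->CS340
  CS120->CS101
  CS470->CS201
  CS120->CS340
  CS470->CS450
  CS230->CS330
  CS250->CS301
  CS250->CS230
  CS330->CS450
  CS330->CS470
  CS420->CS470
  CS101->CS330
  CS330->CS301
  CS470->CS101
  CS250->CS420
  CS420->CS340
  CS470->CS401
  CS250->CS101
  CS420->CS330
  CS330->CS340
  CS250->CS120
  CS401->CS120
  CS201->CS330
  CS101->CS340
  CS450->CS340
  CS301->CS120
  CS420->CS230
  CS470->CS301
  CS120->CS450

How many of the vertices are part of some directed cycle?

7

A vertex is on a directed cycle iff it belongs to a strongly connected component of size ≥ 2 (or has a self-loop).
The vertices on cycles are {CS101, CS120, CS201, CS301, CS330, CS401, CS470} — 7 in total.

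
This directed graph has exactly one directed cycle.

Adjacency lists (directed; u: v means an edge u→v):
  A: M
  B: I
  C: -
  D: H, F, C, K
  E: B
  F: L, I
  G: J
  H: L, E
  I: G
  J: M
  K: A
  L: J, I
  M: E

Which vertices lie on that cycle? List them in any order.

DFS with gray/black marking from E:
E gray
  B gray
    I gray
      G gray
        J gray
          M gray
            M→E: E is gray → back edge
Back edge closes the cycle E → B → I → G → J → M → E; its vertices are {B, E, G, I, J, M}.

B, E, G, I, J, M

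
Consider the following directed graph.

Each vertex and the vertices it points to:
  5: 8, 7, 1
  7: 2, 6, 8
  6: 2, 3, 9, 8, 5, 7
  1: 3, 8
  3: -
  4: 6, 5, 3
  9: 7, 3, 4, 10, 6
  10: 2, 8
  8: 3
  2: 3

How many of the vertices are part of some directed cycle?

A vertex is on a directed cycle iff it belongs to a strongly connected component of size ≥ 2 (or has a self-loop).
The vertices on cycles are {4, 5, 6, 7, 9} — 5 in total.

5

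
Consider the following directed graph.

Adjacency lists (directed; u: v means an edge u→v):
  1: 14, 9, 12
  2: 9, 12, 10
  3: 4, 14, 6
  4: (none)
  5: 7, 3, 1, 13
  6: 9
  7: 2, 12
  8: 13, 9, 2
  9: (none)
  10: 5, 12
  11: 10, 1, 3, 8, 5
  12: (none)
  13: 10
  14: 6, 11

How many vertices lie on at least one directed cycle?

10

A vertex is on a directed cycle iff it belongs to a strongly connected component of size ≥ 2 (or has a self-loop).
The vertices on cycles are {1, 2, 3, 5, 7, 8, 10, 11, 13, 14} — 10 in total.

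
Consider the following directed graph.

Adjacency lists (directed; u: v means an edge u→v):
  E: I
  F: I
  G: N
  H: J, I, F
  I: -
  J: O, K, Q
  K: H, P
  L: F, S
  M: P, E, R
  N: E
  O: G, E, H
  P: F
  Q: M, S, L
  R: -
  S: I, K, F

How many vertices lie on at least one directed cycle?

7

A vertex is on a directed cycle iff it belongs to a strongly connected component of size ≥ 2 (or has a self-loop).
The vertices on cycles are {H, J, K, L, O, Q, S} — 7 in total.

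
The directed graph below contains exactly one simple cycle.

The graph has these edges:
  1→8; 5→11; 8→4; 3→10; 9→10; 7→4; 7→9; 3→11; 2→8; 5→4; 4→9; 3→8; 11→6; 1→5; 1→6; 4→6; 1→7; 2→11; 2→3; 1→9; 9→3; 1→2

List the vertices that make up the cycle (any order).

3, 4, 8, 9

DFS with gray/black marking from 3:
3 gray
  10 gray
  10 black
  8 gray
    4 gray
      9 gray
        9→3: 3 is gray → back edge
Back edge closes the cycle 3 → 8 → 4 → 9 → 3; its vertices are {3, 4, 8, 9}.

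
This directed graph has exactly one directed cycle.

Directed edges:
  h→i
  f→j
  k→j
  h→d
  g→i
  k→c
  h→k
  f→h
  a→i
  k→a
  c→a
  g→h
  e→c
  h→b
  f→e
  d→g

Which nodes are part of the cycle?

d, g, h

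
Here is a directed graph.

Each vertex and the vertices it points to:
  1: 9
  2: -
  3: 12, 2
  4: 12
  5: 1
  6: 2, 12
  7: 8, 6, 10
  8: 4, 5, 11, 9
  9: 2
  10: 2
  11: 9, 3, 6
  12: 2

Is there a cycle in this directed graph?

No

DFS with white/gray/black marking, starting from 6:
6 gray
  2 gray
  2 black
  12 gray
    12→2: 2 black — skip
  12 black
6 black
1 gray
  9 gray
    9→2: 2 black — skip
  9 black
1 black
3 gray
  3→12: 12 black — skip
  3→2: 2 black — skip
3 black
4 gray
  4→12: 12 black — skip
4 black
5 gray
  5→1: 1 black — skip
5 black
7 gray
  8 gray
    8→4: 4 black — skip
    8→5: 5 black — skip
    11 gray
      11→9: 9 black — skip
      11→3: 3 black — skip
      11→6: 6 black — skip
    11 black
    8→9: 9 black — skip
  8 black
  7→6: 6 black — skip
  10 gray
    10→2: 2 black — skip
  10 black
7 black
Every edge goes to a white or black vertex — no back edge, so the graph is acyclic.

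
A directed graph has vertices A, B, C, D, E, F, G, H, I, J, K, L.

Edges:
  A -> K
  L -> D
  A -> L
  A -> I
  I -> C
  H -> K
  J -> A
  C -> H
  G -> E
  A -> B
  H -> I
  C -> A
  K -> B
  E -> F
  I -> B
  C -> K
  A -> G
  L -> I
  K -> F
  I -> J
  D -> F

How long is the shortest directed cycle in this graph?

For each vertex v, BFS finds the shortest path from v back to v.
The shortest such closed walk is I → J → A → I, length 3.

3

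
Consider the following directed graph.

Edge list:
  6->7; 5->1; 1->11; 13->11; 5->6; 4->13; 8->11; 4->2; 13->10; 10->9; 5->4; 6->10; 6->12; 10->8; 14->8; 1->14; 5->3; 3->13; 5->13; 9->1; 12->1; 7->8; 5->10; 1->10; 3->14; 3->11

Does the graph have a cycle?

Yes

DFS with white/gray/black marking, starting from 6:
6 gray
  10 gray
    8 gray
      11 gray
      11 black
    8 black
    9 gray
      1 gray
        14 gray
          14→8: 8 black — skip
        14 black
        1→11: 11 black — skip
        1→10: 10 is gray → back edge
Back edge found, so a cycle exists: 10 → 9 → 1 → 10.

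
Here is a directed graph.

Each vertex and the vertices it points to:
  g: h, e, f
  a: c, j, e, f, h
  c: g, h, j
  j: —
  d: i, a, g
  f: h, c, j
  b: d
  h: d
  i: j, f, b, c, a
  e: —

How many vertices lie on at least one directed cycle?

A vertex is on a directed cycle iff it belongs to a strongly connected component of size ≥ 2 (or has a self-loop).
The vertices on cycles are {a, b, c, d, f, g, h, i} — 8 in total.

8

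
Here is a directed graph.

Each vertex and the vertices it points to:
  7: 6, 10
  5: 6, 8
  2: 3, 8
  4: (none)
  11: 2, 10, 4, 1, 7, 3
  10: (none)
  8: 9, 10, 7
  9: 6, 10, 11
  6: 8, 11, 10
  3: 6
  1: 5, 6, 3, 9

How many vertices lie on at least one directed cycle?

9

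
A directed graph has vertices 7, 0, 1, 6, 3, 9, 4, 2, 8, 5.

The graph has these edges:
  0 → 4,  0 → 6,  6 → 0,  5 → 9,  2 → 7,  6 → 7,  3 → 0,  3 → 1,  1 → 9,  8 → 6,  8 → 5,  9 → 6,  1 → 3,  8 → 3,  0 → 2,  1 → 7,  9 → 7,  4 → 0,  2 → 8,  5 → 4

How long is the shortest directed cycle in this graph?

For each vertex v, BFS finds the shortest path from v back to v.
The shortest such closed walk is 3 → 1 → 3, length 2.

2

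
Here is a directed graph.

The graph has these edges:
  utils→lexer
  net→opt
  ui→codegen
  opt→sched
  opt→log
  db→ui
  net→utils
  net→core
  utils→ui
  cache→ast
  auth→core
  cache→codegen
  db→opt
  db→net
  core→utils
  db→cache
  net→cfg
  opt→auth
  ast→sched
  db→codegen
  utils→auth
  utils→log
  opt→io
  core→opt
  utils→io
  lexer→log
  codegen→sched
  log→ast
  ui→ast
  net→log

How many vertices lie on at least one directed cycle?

4

A vertex is on a directed cycle iff it belongs to a strongly connected component of size ≥ 2 (or has a self-loop).
The vertices on cycles are {opt, auth, core, utils} — 4 in total.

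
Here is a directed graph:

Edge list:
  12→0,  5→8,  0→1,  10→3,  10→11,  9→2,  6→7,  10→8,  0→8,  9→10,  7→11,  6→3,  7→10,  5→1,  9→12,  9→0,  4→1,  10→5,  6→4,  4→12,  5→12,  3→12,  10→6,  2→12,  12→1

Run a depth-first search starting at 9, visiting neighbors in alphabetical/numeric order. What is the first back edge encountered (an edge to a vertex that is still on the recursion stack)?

7→10

DFS from 9 (visiting neighbors in alphabetical/numeric order); mark gray on enter, black on exit:
9 gray
  0 gray
    1 gray
    1 black
    8 gray
    8 black
  0 black
  2 gray
    12 gray
      12→0: 0 black — skip
      12→1: 1 black — skip
    12 black
  2 black
  10 gray
    3 gray
      3→12: 12 black — skip
    3 black
    5 gray
      5→1: 1 black — skip
      5→8: 8 black — skip
      5→12: 12 black — skip
    5 black
    6 gray
      6→3: 3 black — skip
      4 gray
        4→1: 1 black — skip
        4→12: 12 black — skip
      4 black
      7 gray
        7→10: 10 is gray → back edge
First back edge: 7 → 10.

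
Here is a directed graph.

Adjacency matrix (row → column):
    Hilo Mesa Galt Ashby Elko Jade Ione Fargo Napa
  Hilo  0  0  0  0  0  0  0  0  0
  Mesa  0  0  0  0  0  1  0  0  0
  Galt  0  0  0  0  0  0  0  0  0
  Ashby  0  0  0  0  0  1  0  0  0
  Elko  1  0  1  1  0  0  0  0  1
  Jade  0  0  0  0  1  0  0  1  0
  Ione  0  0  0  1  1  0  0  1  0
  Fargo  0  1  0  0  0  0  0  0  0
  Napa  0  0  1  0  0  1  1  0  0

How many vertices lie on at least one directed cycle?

A vertex is on a directed cycle iff it belongs to a strongly connected component of size ≥ 2 (or has a self-loop).
The vertices on cycles are {Elko, Ione, Jade, Mesa, Napa, Ashby, Fargo} — 7 in total.

7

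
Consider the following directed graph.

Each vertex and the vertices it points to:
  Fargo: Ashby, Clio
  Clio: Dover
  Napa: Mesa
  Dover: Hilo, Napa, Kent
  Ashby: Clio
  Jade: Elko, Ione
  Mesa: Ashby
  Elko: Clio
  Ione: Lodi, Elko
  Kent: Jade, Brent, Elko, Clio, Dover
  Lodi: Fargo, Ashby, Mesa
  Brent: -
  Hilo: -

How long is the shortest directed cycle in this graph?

2

For each vertex v, BFS finds the shortest path from v back to v.
The shortest such closed walk is Kent → Dover → Kent, length 2.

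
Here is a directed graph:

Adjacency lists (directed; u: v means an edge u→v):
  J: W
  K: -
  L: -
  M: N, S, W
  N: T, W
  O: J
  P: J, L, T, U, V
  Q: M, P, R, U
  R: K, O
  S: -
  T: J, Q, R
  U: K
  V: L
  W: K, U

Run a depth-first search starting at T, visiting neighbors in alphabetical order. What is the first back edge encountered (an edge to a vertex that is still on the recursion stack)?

N->T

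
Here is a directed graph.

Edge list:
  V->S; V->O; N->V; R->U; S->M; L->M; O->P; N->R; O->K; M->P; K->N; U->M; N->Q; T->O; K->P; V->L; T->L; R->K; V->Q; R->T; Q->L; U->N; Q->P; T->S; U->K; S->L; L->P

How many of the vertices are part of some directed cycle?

A vertex is on a directed cycle iff it belongs to a strongly connected component of size ≥ 2 (or has a self-loop).
The vertices on cycles are {K, N, O, R, T, U, V} — 7 in total.

7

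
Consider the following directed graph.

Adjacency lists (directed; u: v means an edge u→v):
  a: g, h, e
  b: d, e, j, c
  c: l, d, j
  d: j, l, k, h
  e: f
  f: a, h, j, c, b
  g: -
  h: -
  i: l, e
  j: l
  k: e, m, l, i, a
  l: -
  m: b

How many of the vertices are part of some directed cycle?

9

A vertex is on a directed cycle iff it belongs to a strongly connected component of size ≥ 2 (or has a self-loop).
The vertices on cycles are {a, b, c, d, e, f, i, k, m} — 9 in total.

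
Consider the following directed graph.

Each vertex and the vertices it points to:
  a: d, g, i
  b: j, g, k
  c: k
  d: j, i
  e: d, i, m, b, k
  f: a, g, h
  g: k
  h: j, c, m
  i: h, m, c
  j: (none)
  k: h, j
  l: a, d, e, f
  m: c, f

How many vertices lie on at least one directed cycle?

A vertex is on a directed cycle iff it belongs to a strongly connected component of size ≥ 2 (or has a self-loop).
The vertices on cycles are {a, c, d, f, g, h, i, k, m} — 9 in total.

9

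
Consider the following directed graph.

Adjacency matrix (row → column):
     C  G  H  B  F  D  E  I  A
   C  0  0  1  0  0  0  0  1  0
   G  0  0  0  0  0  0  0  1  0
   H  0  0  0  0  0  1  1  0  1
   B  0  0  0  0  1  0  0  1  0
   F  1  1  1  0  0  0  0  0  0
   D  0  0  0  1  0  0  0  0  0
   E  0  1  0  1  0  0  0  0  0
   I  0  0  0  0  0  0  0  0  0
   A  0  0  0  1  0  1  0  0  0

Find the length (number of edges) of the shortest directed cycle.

For each vertex v, BFS finds the shortest path from v back to v.
The shortest such closed walk is F → H → A → B → F, length 4.

4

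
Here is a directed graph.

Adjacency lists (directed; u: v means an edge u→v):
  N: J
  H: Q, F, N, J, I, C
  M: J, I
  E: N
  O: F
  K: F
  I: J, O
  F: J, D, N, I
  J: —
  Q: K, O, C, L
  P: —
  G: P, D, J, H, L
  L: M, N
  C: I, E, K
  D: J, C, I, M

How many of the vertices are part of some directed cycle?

A vertex is on a directed cycle iff it belongs to a strongly connected component of size ≥ 2 (or has a self-loop).
The vertices on cycles are {C, D, F, I, K, M, O} — 7 in total.

7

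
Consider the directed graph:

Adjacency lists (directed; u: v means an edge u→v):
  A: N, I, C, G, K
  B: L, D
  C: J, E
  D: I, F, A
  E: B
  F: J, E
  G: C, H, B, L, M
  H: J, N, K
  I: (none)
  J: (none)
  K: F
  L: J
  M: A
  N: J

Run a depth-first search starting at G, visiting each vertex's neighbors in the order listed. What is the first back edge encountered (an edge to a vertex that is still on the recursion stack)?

F->E

DFS from G (visiting each vertex's neighbors in the order listed); mark gray on enter, black on exit:
G gray
  C gray
    J gray
    J black
    E gray
      B gray
        L gray
          L→J: J black — skip
        L black
        D gray
          I gray
          I black
          F gray
            F→J: J black — skip
            F→E: E is gray → back edge
First back edge: F → E.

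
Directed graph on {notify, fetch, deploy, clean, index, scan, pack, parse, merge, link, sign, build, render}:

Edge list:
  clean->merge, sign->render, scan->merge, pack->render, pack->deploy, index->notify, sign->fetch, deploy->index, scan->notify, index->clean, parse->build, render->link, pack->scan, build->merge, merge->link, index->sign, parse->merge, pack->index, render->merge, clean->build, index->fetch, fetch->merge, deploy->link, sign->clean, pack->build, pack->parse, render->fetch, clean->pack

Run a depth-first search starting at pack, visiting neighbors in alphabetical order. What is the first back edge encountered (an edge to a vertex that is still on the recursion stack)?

DFS from pack (visiting neighbors in alphabetical order); mark gray on enter, black on exit:
pack gray
  build gray
    merge gray
      link gray
      link black
    merge black
  build black
  deploy gray
    index gray
      clean gray
        clean→build: build black — skip
        clean→merge: merge black — skip
        clean→pack: pack is gray → back edge
First back edge: clean → pack.

clean->pack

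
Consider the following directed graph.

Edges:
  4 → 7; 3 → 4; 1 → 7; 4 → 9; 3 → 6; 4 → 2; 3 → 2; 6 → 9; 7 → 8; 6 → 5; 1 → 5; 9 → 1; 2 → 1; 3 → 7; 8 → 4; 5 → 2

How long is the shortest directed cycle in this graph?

3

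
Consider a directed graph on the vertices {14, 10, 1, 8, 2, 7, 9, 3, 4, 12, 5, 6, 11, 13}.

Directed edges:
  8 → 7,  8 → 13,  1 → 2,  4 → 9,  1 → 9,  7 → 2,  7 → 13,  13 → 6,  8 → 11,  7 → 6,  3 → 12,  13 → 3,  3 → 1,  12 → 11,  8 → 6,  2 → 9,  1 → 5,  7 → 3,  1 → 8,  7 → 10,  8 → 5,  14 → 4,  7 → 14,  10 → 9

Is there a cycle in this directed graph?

DFS with white/gray/black marking, starting from 13:
13 gray
  3 gray
    1 gray
      8 gray
        6 gray
        6 black
        8→13: 13 is gray → back edge
Back edge found, so a cycle exists: 13 → 3 → 1 → 8 → 13.

Yes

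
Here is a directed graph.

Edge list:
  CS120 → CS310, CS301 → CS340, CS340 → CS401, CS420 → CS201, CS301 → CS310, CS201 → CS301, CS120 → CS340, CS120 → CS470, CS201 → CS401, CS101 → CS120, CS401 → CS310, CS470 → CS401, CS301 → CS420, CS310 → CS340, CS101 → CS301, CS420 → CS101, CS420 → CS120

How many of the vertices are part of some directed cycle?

7

A vertex is on a directed cycle iff it belongs to a strongly connected component of size ≥ 2 (or has a self-loop).
The vertices on cycles are {CS101, CS201, CS301, CS310, CS340, CS401, CS420} — 7 in total.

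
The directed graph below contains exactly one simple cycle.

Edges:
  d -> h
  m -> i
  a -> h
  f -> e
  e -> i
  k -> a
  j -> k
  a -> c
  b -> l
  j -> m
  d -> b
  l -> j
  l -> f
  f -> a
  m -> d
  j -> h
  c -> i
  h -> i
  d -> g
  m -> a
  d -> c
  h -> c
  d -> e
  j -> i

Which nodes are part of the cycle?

DFS with gray/black marking from b:
b gray
  l gray
    f gray
      e gray
        i gray
        i black
      e black
      a gray
        c gray
          c→i: i black — skip
        c black
        h gray
          h→c: c black — skip
          h→i: i black — skip
        h black
      a black
    f black
    j gray
      j→h: h black — skip
      m gray
        m→a: a black — skip
        d gray
          d→h: h black — skip
          g gray
          g black
          d→c: c black — skip
          d→e: e black — skip
          d→b: b is gray → back edge
Back edge closes the cycle b → l → j → m → d → b; its vertices are {b, d, j, l, m}.

b, d, j, l, m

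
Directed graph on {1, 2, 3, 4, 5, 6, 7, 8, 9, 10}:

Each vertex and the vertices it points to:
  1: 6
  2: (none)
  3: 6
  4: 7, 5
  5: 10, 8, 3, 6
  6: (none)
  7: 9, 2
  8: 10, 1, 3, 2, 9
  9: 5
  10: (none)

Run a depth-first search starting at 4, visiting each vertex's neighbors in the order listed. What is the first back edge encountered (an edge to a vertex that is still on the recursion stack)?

DFS from 4 (visiting each vertex's neighbors in the order listed); mark gray on enter, black on exit:
4 gray
  7 gray
    9 gray
      5 gray
        10 gray
        10 black
        8 gray
          8→10: 10 black — skip
          1 gray
            6 gray
            6 black
          1 black
          3 gray
            3→6: 6 black — skip
          3 black
          2 gray
          2 black
          8→9: 9 is gray → back edge
First back edge: 8 → 9.

8->9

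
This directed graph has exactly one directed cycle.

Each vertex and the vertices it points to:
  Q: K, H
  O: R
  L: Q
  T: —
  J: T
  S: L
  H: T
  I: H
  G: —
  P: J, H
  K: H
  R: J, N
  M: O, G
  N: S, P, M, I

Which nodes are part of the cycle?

M, N, O, R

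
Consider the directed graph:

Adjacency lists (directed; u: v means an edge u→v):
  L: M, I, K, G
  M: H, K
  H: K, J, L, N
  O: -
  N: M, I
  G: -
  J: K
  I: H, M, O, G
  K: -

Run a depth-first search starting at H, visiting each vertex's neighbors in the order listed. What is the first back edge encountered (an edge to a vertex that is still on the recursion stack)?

M->H

DFS from H (visiting each vertex's neighbors in the order listed); mark gray on enter, black on exit:
H gray
  K gray
  K black
  J gray
    J→K: K black — skip
  J black
  L gray
    M gray
      M→H: H is gray → back edge
First back edge: M → H.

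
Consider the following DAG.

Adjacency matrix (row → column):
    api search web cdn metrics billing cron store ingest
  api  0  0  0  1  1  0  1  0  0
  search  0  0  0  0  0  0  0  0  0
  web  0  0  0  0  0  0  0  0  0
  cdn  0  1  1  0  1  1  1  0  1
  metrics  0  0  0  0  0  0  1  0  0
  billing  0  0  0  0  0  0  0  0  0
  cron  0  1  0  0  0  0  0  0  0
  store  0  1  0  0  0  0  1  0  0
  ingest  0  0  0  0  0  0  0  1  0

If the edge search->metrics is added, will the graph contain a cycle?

Adding search→metrics creates a cycle iff metrics can already reach search.
Path from metrics: metrics → cron → search.
So metrics → … → search → metrics is a cycle.

Yes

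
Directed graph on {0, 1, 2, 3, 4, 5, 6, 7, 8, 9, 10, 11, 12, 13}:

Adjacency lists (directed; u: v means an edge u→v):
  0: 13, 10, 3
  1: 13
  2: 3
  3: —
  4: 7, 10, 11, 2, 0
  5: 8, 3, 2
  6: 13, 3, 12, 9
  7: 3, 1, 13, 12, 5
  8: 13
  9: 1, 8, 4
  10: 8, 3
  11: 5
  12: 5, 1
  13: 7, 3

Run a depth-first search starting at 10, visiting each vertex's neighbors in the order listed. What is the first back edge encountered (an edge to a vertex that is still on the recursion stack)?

DFS from 10 (visiting each vertex's neighbors in the order listed); mark gray on enter, black on exit:
10 gray
  8 gray
    13 gray
      7 gray
        3 gray
        3 black
        1 gray
          1→13: 13 is gray → back edge
First back edge: 1 → 13.

1→13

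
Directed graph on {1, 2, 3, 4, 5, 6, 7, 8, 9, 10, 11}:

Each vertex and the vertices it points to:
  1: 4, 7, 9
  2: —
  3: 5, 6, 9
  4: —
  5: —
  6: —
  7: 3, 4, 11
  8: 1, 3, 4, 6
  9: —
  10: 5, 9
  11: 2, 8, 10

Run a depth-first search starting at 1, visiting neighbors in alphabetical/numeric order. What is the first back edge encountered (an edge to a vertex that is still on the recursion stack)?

DFS from 1 (visiting neighbors in alphabetical/numeric order); mark gray on enter, black on exit:
1 gray
  4 gray
  4 black
  7 gray
    3 gray
      5 gray
      5 black
      6 gray
      6 black
      9 gray
      9 black
    3 black
    7→4: 4 black — skip
    11 gray
      2 gray
      2 black
      8 gray
        8→1: 1 is gray → back edge
First back edge: 8 → 1.

8→1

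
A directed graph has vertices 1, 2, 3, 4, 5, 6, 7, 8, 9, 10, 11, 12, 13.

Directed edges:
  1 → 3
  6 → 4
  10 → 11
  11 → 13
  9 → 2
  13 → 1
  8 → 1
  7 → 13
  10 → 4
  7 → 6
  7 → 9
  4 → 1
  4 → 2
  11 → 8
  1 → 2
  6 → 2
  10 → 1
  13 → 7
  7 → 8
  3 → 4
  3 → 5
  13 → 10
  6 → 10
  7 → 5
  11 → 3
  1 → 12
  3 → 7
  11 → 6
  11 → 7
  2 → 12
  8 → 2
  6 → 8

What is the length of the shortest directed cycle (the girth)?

2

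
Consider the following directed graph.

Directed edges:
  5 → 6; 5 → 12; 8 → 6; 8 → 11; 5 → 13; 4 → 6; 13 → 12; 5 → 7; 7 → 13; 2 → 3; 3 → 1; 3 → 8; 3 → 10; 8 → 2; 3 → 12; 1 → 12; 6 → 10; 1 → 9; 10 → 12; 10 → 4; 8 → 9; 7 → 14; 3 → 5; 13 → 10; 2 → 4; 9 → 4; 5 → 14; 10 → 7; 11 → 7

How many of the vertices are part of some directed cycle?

8

A vertex is on a directed cycle iff it belongs to a strongly connected component of size ≥ 2 (or has a self-loop).
The vertices on cycles are {2, 3, 4, 6, 7, 8, 10, 13} — 8 in total.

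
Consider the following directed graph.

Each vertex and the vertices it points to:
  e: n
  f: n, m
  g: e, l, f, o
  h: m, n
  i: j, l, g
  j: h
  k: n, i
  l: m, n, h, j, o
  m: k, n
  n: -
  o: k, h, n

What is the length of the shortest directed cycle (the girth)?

For each vertex v, BFS finds the shortest path from v back to v.
The shortest such closed walk is i → g → o → k → i, length 4.

4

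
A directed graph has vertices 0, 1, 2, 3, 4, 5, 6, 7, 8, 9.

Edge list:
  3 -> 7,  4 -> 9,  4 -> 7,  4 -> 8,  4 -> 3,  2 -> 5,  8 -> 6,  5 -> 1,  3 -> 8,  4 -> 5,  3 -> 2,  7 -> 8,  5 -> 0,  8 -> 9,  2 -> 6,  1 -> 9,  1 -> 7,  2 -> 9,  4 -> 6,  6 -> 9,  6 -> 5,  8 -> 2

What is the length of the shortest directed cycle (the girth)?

5

For each vertex v, BFS finds the shortest path from v back to v.
The shortest such closed walk is 5 → 1 → 7 → 8 → 2 → 5, length 5.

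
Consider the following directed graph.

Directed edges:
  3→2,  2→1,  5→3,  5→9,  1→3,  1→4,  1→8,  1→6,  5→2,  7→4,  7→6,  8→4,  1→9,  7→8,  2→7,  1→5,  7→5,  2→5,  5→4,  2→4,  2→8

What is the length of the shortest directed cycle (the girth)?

For each vertex v, BFS finds the shortest path from v back to v.
The shortest such closed walk is 2 → 5 → 2, length 2.

2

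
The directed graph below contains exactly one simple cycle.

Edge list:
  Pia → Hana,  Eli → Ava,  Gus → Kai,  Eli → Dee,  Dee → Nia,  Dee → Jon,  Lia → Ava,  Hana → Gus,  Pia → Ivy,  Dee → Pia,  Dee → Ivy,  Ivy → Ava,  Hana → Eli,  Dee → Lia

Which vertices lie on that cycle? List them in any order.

DFS with gray/black marking from Dee:
Dee gray
  Pia gray
    Hana gray
      Eli gray
        Eli→Dee: Dee is gray → back edge
Back edge closes the cycle Dee → Pia → Hana → Eli → Dee; its vertices are {Dee, Eli, Pia, Hana}.

Dee, Eli, Pia, Hana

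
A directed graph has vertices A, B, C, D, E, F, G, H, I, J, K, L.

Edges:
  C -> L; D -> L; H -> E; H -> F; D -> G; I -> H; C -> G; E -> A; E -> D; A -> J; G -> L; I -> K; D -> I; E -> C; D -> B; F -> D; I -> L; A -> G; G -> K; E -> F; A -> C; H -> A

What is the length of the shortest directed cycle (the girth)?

4

For each vertex v, BFS finds the shortest path from v back to v.
The shortest such closed walk is H → F → D → I → H, length 4.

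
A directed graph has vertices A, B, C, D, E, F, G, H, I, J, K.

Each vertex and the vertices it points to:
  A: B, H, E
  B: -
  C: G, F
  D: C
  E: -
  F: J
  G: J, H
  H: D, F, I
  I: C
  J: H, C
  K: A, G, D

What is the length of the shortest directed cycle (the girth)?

3

For each vertex v, BFS finds the shortest path from v back to v.
The shortest such closed walk is G → J → C → G, length 3.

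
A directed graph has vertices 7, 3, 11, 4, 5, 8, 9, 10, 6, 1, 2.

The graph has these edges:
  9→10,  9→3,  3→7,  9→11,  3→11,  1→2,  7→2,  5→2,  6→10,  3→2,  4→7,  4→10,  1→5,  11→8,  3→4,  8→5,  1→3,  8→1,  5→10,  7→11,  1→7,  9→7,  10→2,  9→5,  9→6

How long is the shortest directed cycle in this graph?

4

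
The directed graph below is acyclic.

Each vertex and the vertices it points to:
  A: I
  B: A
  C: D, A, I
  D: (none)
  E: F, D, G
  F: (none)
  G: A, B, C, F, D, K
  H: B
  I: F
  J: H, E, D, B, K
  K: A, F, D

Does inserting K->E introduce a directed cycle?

Yes

Adding K→E creates a cycle iff E can already reach K.
Path from E: E → G → K.
So E → … → K → E is a cycle.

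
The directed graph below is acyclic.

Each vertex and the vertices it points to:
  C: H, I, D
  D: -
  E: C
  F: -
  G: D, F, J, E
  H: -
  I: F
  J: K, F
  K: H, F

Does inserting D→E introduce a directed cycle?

Adding D→E creates a cycle iff E can already reach D.
Path from E: E → C → D.
So E → … → D → E is a cycle.

Yes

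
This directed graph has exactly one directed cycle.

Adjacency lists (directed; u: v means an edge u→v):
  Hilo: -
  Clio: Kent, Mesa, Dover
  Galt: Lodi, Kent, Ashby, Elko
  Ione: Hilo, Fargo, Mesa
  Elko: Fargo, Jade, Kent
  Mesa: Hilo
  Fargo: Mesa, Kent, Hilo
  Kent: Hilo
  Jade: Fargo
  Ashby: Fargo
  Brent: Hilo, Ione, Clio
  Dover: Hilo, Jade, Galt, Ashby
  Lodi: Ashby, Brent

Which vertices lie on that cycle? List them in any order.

Clio, Galt, Lodi, Brent, Dover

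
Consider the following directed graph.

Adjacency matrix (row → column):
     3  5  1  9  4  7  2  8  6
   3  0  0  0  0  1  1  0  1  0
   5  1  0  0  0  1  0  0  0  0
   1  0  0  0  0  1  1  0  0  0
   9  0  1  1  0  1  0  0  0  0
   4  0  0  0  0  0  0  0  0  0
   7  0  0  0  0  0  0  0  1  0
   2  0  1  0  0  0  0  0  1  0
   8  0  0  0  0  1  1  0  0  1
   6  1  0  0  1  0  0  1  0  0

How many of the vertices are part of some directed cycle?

8

A vertex is on a directed cycle iff it belongs to a strongly connected component of size ≥ 2 (or has a self-loop).
The vertices on cycles are {1, 2, 3, 5, 6, 7, 8, 9} — 8 in total.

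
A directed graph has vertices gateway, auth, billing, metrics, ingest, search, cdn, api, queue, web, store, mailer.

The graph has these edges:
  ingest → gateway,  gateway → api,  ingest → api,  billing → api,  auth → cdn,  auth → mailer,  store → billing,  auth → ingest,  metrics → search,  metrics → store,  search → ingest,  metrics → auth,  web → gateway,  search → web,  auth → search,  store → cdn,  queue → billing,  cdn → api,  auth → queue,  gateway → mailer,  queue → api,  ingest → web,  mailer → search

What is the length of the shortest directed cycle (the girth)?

For each vertex v, BFS finds the shortest path from v back to v.
The shortest such closed walk is mailer → search → web → gateway → mailer, length 4.

4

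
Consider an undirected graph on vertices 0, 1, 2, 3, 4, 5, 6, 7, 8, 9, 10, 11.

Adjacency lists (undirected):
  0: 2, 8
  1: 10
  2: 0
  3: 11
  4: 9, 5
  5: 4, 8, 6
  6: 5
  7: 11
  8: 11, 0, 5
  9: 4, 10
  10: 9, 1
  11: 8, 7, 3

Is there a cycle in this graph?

No

DFS, tracking each vertex's parent; an edge to a visited non-parent vertex closes a cycle.
Start from 10:
visit 10 (parent –)
  visit 9 (parent 10)
    visit 4 (parent 9)
      4–9: parent, skip
      visit 5 (parent 4)
        5–4: parent, skip
        visit 8 (parent 5)
          visit 11 (parent 8)
            11–8: parent, skip
            visit 7 (parent 11)
              7–11: parent, skip
            visit 3 (parent 11)
              3–11: parent, skip
          visit 0 (parent 8)
            visit 2 (parent 0)
              2–0: parent, skip
            0–8: parent, skip
          8–5: parent, skip
        visit 6 (parent 5)
          6–5: parent, skip
    9–10: parent, skip
  visit 1 (parent 10)
    1–10: parent, skip
No non-parent visited neighbor found — the graph is a forest.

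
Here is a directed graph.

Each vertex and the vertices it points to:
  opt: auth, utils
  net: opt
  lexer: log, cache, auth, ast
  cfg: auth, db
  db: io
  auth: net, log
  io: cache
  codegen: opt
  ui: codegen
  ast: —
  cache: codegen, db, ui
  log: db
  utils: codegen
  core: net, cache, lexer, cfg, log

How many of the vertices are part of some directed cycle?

10

A vertex is on a directed cycle iff it belongs to a strongly connected component of size ≥ 2 (or has a self-loop).
The vertices on cycles are {db, io, ui, log, net, opt, auth, cache, utils, codegen} — 10 in total.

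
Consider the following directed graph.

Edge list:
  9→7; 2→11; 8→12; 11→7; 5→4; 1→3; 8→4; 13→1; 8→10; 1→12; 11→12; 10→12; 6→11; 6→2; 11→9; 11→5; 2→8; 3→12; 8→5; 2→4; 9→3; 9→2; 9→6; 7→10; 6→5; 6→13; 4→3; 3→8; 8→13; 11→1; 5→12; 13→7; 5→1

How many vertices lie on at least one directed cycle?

A vertex is on a directed cycle iff it belongs to a strongly connected component of size ≥ 2 (or has a self-loop).
The vertices on cycles are {1, 2, 3, 4, 5, 6, 8, 9, 11, 13} — 10 in total.

10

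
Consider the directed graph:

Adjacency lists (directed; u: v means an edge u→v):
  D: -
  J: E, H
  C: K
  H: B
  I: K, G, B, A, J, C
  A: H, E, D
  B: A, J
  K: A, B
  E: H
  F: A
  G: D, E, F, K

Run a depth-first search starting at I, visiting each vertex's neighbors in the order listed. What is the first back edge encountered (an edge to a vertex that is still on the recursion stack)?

B→A

DFS from I (visiting each vertex's neighbors in the order listed); mark gray on enter, black on exit:
I gray
  K gray
    A gray
      H gray
        B gray
          B→A: A is gray → back edge
First back edge: B → A.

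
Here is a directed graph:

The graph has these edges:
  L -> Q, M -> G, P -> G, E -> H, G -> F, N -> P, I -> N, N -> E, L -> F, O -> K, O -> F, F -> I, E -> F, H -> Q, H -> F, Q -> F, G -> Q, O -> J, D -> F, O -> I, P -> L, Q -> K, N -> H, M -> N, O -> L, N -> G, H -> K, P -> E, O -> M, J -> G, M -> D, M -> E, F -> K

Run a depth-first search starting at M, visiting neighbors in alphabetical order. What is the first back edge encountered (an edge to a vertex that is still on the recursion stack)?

E->F

DFS from M (visiting neighbors in alphabetical order); mark gray on enter, black on exit:
M gray
  D gray
    F gray
      I gray
        N gray
          E gray
            E→F: F is gray → back edge
First back edge: E → F.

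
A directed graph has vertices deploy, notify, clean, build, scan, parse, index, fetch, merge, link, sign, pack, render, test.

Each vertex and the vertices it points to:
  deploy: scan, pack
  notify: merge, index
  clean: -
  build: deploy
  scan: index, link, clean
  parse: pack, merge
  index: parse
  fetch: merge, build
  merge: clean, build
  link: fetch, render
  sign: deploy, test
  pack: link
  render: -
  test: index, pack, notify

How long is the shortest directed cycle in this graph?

For each vertex v, BFS finds the shortest path from v back to v.
The shortest such closed walk is deploy → scan → link → fetch → build → deploy, length 5.

5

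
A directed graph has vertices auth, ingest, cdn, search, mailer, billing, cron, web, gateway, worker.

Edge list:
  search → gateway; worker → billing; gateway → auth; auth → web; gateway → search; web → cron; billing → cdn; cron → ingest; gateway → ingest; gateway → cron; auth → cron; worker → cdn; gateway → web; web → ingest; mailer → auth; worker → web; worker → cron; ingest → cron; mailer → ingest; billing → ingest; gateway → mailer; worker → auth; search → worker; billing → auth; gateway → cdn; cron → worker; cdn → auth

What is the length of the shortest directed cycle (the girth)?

For each vertex v, BFS finds the shortest path from v back to v.
The shortest such closed walk is search → gateway → search, length 2.

2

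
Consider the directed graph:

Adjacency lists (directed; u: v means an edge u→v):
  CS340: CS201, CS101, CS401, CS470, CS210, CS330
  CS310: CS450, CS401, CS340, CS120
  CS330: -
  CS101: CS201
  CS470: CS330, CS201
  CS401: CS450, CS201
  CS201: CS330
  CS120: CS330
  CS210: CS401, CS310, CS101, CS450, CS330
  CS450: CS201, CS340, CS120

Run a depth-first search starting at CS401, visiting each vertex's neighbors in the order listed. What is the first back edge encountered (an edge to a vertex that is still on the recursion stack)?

DFS from CS401 (visiting each vertex's neighbors in the order listed); mark gray on enter, black on exit:
CS401 gray
  CS450 gray
    CS201 gray
      CS330 gray
      CS330 black
    CS201 black
    CS340 gray
      CS340→CS201: CS201 black — skip
      CS101 gray
        CS101→CS201: CS201 black — skip
      CS101 black
      CS340→CS401: CS401 is gray → back edge
First back edge: CS340 → CS401.

CS340→CS401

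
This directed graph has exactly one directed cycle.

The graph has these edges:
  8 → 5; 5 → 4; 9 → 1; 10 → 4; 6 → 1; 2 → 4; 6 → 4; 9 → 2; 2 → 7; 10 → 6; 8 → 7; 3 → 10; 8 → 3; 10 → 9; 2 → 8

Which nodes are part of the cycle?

2, 3, 8, 9, 10

DFS with gray/black marking from 10:
10 gray
  4 gray
  4 black
  9 gray
    1 gray
    1 black
    2 gray
      8 gray
        7 gray
        7 black
        5 gray
          5→4: 4 black — skip
        5 black
        3 gray
          3→10: 10 is gray → back edge
Back edge closes the cycle 10 → 9 → 2 → 8 → 3 → 10; its vertices are {2, 3, 8, 9, 10}.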